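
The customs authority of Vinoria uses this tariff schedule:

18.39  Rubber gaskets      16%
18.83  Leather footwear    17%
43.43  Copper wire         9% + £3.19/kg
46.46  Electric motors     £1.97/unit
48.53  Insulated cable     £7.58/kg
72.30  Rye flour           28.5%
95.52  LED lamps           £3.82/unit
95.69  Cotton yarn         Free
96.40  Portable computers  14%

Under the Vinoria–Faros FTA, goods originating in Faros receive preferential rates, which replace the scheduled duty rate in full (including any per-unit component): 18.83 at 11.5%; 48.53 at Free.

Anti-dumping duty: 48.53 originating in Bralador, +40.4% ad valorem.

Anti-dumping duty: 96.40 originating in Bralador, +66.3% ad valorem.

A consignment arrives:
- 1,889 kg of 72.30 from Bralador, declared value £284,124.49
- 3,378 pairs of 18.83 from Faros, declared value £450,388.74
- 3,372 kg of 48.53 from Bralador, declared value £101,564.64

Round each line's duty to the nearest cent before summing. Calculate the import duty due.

£199,362.06

Line 1 (72.30, Bralador, 1,889 kg, £284,124.49):
Base rate for 72.30 is 28.5%.
Duty = £284,124.49 × 28.5% = £80,975.48.
Line 2 (18.83, Faros, 3,378 pairs, £450,388.74):
Base rate for 18.83 is 17%.
Origin Faros qualifies under the Vinoria–Faros agreement and 18.83 is covered: preferential rate 11.5% applies instead.
Duty = £450,388.74 × 11.5% = £51,794.71.
Line 3 (48.53, Bralador, 3,372 kg, £101,564.64):
Base rate for 48.53 is £7.58/kg.
48.53 has an FTA preferential rate, but origin Bralador is not Faros; base rate stands.
Additional duty on 48.53 from Bralador: +40.4% ad valorem. Applied ad valorem rate = 40.4%.
Duty = £101,564.64 × 40.4% + 3,372 × £7.58 = £66,591.87.
Total = £80,975.48 + £51,794.71 + £66,591.87 = £199,362.06.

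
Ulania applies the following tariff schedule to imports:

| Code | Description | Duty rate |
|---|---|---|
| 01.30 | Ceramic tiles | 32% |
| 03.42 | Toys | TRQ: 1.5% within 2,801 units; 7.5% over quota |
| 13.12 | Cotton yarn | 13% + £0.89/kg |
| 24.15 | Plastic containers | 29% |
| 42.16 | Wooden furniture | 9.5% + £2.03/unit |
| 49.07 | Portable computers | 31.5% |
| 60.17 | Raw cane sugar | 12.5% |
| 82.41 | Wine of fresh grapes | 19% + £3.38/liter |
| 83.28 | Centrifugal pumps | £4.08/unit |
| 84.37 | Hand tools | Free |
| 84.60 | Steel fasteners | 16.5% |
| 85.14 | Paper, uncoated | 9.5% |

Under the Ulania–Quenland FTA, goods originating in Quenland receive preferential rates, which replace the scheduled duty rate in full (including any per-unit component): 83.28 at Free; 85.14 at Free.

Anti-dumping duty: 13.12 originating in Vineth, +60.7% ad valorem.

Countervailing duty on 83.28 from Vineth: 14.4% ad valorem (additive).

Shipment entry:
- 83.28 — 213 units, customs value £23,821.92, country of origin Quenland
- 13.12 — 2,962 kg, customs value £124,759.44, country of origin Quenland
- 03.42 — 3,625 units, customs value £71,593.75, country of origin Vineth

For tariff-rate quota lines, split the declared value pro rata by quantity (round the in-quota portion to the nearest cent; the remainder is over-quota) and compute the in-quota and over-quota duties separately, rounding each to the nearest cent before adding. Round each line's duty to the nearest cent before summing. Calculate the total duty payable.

£20,905.26

Line 1 (83.28, Quenland, 213 units, £23,821.92):
Base rate for 83.28 is £4.08/unit.
Origin Quenland qualifies under the Ulania–Quenland agreement and 83.28 is covered: preferential rate Free applies instead.
The additional-duty order on 83.28 targets Vineth, not Quenland; it does not apply.
Duty = £23,821.92 × 0% = £0.00.
Line 2 (13.12, Quenland, 2,962 kg, £124,759.44):
Base rate for 13.12 is 13% + £0.89/kg.
Origin Quenland is the FTA partner but 13.12 is not on the preference list; base rate stands.
The additional-duty order on 13.12 targets Vineth, not Quenland; it does not apply.
Duty = £124,759.44 × 13% + 2,962 × £0.89 = £18,854.91.
Line 3 (03.42, Vineth, 3,625 units, £71,593.75):
Code 03.42 is under a tariff-rate quota (threshold 2,801 units). In-quota: 2,801 units at 1.5%; over-quota: 824 units at 7.5%.
Pro-rata value split: in-quota = £71,593.75 × 2,801/3,625 = £55,319.75; over-quota = £71,593.75 − £55,319.75 = £16,274.00.
In-quota duty = £55,319.75 × 1.5% = £829.80. Over-quota duty = £16,274.00 × 7.5% = £1,220.55.
Line duty = £829.80 + £1,220.55 = £2,050.35.
Total = £0.00 + £18,854.91 + £2,050.35 = £20,905.26.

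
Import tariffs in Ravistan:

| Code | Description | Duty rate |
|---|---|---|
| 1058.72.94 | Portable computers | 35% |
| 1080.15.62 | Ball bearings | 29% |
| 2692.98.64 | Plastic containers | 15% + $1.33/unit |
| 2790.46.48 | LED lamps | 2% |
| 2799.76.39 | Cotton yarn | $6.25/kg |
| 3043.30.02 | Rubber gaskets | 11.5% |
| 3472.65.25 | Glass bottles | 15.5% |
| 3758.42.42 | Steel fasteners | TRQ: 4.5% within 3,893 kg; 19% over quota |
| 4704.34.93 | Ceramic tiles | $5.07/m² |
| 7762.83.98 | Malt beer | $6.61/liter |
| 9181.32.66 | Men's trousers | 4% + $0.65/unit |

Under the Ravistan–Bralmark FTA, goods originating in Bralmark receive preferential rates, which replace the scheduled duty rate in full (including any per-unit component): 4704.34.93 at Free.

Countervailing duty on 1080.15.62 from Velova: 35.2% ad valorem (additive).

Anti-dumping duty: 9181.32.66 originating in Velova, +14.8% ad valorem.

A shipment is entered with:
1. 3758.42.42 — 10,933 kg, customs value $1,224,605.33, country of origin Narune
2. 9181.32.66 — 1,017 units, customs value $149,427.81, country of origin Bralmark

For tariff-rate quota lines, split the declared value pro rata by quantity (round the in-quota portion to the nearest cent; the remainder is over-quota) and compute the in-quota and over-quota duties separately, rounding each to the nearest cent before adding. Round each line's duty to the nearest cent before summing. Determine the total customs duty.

$176,085.21

Line 1 (3758.42.42, Narune, 10,933 kg, $1,224,605.33):
Code 3758.42.42 is under a tariff-rate quota (threshold 3,893 kg). In-quota: 3,893 kg at 4.5%; over-quota: 7,040 kg at 19%.
Pro-rata value split: in-quota = $1,224,605.33 × 3,893/10,933 = $436,054.93; over-quota = $1,224,605.33 − $436,054.93 = $788,550.40.
In-quota duty = $436,054.93 × 4.5% = $19,622.47. Over-quota duty = $788,550.40 × 19% = $149,824.58.
Line duty = $19,622.47 + $149,824.58 = $169,447.05.
Line 2 (9181.32.66, Bralmark, 1,017 units, $149,427.81):
Base rate for 9181.32.66 is 4% + $0.65/unit.
Origin Bralmark is the FTA partner but 9181.32.66 is not on the preference list; base rate stands.
The additional-duty order on 9181.32.66 targets Velova, not Bralmark; it does not apply.
Duty = $149,427.81 × 4% + 1,017 × $0.65 = $6,638.16.
Total = $169,447.05 + $6,638.16 = $176,085.21.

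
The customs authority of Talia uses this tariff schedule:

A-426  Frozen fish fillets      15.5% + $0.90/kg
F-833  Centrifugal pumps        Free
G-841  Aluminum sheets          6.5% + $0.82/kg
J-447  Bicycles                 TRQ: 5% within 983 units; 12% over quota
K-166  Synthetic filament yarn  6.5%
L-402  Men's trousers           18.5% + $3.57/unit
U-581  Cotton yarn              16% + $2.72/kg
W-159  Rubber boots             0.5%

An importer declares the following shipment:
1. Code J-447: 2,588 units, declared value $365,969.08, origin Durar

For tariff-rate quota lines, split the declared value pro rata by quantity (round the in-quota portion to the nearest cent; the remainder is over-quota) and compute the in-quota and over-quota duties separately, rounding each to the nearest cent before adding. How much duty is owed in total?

Line 1 (J-447, Durar, 2,588 units, $365,969.08):
Code J-447 is under a tariff-rate quota (threshold 983 units). In-quota: 983 units at 5%; over-quota: 1,605 units at 12%.
Pro-rata value split: in-quota = $365,969.08 × 983/2,588 = $139,006.03; over-quota = $365,969.08 − $139,006.03 = $226,963.05.
In-quota duty = $139,006.03 × 5% = $6,950.30. Over-quota duty = $226,963.05 × 12% = $27,235.57.
Line duty = $6,950.30 + $27,235.57 = $34,185.87.

$34,185.87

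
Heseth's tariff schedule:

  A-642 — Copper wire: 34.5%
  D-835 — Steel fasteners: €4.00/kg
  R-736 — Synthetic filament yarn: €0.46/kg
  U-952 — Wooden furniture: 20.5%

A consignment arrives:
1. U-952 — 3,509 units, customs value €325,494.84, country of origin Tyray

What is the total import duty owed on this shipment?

€66,726.44

Line 1 (U-952, Tyray, 3,509 units, €325,494.84):
Base rate for U-952 is 20.5%.
Duty = €325,494.84 × 20.5% = €66,726.44.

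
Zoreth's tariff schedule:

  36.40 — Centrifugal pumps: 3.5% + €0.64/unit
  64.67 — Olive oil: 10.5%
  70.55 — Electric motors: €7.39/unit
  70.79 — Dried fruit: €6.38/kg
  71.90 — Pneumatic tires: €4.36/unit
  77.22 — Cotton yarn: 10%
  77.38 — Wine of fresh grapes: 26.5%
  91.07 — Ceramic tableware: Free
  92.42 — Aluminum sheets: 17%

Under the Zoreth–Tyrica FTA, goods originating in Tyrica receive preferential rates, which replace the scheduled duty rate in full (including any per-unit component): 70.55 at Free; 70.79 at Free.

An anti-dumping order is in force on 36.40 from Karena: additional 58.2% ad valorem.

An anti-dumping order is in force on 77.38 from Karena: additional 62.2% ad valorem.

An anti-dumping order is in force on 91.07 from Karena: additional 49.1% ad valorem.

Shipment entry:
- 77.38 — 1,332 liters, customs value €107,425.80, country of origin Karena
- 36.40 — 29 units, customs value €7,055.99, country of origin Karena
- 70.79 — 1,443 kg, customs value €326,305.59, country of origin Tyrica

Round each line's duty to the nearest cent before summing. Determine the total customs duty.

Line 1 (77.38, Karena, 1,332 liters, €107,425.80):
Base rate for 77.38 is 26.5%.
Additional duty on 77.38 from Karena: +62.2%. Applied ad valorem rate: 26.5% + 62.2% = 88.7%.
Duty = €107,425.80 × 88.7% = €95,286.68.
Line 2 (36.40, Karena, 29 units, €7,055.99):
Base rate for 36.40 is 3.5% + €0.64/unit.
Additional duty on 36.40 from Karena: +58.2%. Applied ad valorem rate: 3.5% + 58.2% = 61.7%.
Duty = €7,055.99 × 61.7% + 29 × €0.64 = €4,372.11.
Line 3 (70.79, Tyrica, 1,443 kg, €326,305.59):
Base rate for 70.79 is €6.38/kg.
Origin Tyrica qualifies under the Zoreth–Tyrica agreement and 70.79 is covered: preferential rate Free applies instead.
Duty = €326,305.59 × 0% = €0.00.
Total = €95,286.68 + €4,372.11 + €0.00 = €99,658.79.

€99,658.79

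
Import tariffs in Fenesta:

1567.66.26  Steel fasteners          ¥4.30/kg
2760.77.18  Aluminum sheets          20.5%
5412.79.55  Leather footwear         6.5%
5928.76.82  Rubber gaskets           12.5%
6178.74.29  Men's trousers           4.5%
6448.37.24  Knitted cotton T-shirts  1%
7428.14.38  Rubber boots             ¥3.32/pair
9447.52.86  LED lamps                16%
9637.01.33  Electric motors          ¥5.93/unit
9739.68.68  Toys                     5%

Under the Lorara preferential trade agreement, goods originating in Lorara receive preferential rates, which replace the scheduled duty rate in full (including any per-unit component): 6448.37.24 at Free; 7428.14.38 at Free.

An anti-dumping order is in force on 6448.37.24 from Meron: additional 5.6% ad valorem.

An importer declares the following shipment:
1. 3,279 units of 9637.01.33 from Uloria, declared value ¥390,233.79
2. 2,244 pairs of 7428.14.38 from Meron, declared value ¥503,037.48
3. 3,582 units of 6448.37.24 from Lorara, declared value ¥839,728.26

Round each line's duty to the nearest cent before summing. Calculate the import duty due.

Line 1 (9637.01.33, Uloria, 3,279 units, ¥390,233.79):
Base rate for 9637.01.33 is ¥5.93/unit.
Duty = 3,279 × ¥5.93 = ¥19,444.47.
Line 2 (7428.14.38, Meron, 2,244 pairs, ¥503,037.48):
Base rate for 7428.14.38 is ¥3.32/pair.
7428.14.38 has an FTA preferential rate, but origin Meron is not Lorara; base rate stands.
Duty = 2,244 × ¥3.32 = ¥7,450.08.
Line 3 (6448.37.24, Lorara, 3,582 units, ¥839,728.26):
Base rate for 6448.37.24 is 1%.
Origin Lorara qualifies under the Fenesta–Lorara agreement and 6448.37.24 is covered: preferential rate Free applies instead.
The additional-duty order on 6448.37.24 targets Meron, not Lorara; it does not apply.
Duty = ¥839,728.26 × 0% = ¥0.00.
Total = ¥19,444.47 + ¥7,450.08 + ¥0.00 = ¥26,894.55.

¥26,894.55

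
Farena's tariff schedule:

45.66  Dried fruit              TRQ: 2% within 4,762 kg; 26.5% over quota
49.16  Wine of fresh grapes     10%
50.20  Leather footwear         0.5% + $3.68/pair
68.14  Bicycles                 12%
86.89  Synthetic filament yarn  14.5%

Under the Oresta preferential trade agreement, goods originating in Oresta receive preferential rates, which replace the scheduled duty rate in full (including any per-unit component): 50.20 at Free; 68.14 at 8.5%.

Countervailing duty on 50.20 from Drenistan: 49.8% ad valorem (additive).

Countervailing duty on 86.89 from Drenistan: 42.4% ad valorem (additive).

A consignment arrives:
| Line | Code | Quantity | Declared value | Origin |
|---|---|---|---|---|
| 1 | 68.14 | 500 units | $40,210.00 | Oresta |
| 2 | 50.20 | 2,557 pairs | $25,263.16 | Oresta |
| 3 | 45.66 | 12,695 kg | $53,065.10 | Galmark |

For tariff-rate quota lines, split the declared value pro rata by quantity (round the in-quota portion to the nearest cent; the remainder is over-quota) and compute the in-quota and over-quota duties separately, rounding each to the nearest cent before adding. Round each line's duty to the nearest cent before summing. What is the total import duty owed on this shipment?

Line 1 (68.14, Oresta, 500 units, $40,210.00):
Base rate for 68.14 is 12%.
Origin Oresta qualifies under the Farena–Oresta agreement and 68.14 is covered: preferential rate 8.5% applies instead.
Duty = $40,210.00 × 8.5% = $3,417.85.
Line 2 (50.20, Oresta, 2,557 pairs, $25,263.16):
Base rate for 50.20 is 0.5% + $3.68/pair.
Origin Oresta qualifies under the Farena–Oresta agreement and 50.20 is covered: preferential rate Free applies instead.
The additional-duty order on 50.20 targets Drenistan, not Oresta; it does not apply.
Duty = $25,263.16 × 0% = $0.00.
Line 3 (45.66, Galmark, 12,695 kg, $53,065.10):
Code 45.66 is under a tariff-rate quota (threshold 4,762 kg). In-quota: 4,762 kg at 2%; over-quota: 7,933 kg at 26.5%.
Pro-rata value split: in-quota = $53,065.10 × 4,762/12,695 = $19,905.16; over-quota = $53,065.10 − $19,905.16 = $33,159.94.
In-quota duty = $19,905.16 × 2% = $398.10. Over-quota duty = $33,159.94 × 26.5% = $8,787.38.
Line duty = $398.10 + $8,787.38 = $9,185.48.
Total = $3,417.85 + $0.00 + $9,185.48 = $12,603.33.

$12,603.33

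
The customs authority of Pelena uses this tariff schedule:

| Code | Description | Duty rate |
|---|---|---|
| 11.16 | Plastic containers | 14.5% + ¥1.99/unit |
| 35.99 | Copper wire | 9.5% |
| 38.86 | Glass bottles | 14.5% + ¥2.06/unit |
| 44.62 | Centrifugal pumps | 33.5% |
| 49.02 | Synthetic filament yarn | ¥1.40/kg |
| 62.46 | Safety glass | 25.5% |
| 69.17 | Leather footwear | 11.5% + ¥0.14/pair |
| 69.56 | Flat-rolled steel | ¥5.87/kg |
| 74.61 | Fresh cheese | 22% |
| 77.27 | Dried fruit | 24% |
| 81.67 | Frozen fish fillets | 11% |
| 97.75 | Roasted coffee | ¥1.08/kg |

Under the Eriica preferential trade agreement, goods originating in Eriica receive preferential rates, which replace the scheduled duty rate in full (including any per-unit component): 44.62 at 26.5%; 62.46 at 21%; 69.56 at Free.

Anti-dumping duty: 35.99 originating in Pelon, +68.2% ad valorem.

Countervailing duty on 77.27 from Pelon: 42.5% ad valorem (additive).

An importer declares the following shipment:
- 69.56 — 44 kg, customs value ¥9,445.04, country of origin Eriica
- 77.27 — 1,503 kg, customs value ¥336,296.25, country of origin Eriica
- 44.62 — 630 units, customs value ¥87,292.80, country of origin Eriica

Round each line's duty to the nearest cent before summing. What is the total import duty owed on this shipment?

Line 1 (69.56, Eriica, 44 kg, ¥9,445.04):
Base rate for 69.56 is ¥5.87/kg.
Origin Eriica qualifies under the Pelena–Eriica agreement and 69.56 is covered: preferential rate Free applies instead.
Duty = ¥9,445.04 × 0% = ¥0.00.
Line 2 (77.27, Eriica, 1,503 kg, ¥336,296.25):
Base rate for 77.27 is 24%.
Origin Eriica is the FTA partner but 77.27 is not on the preference list; base rate stands.
The additional-duty order on 77.27 targets Pelon, not Eriica; it does not apply.
Duty = ¥336,296.25 × 24% = ¥80,711.10.
Line 3 (44.62, Eriica, 630 units, ¥87,292.80):
Base rate for 44.62 is 33.5%.
Origin Eriica qualifies under the Pelena–Eriica agreement and 44.62 is covered: preferential rate 26.5% applies instead.
Duty = ¥87,292.80 × 26.5% = ¥23,132.59.
Total = ¥0.00 + ¥80,711.10 + ¥23,132.59 = ¥103,843.69.

¥103,843.69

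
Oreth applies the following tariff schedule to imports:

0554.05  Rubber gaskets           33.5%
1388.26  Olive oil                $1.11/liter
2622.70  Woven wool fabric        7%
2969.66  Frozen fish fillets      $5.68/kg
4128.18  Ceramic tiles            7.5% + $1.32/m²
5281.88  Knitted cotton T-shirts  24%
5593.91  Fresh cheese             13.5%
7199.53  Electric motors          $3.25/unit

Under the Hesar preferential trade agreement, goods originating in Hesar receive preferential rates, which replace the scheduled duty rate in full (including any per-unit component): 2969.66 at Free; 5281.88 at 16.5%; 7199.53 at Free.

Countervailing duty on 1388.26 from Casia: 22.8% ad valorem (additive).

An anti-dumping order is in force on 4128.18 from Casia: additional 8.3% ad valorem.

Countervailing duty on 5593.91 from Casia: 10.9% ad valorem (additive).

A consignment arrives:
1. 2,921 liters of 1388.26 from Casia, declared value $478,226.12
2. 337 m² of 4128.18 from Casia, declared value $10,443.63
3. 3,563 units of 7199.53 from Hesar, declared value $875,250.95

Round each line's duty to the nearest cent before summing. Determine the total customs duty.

Line 1 (1388.26, Casia, 2,921 liters, $478,226.12):
Base rate for 1388.26 is $1.11/liter.
Additional duty on 1388.26 from Casia: +22.8% ad valorem. Applied ad valorem rate = 22.8%.
Duty = $478,226.12 × 22.8% + 2,921 × $1.11 = $112,277.87.
Line 2 (4128.18, Casia, 337 m², $10,443.63):
Base rate for 4128.18 is 7.5% + $1.32/m².
Additional duty on 4128.18 from Casia: +8.3%. Applied ad valorem rate: 7.5% + 8.3% = 15.8%.
Duty = $10,443.63 × 15.8% + 337 × $1.32 = $2,094.93.
Line 3 (7199.53, Hesar, 3,563 units, $875,250.95):
Base rate for 7199.53 is $3.25/unit.
Origin Hesar qualifies under the Oreth–Hesar agreement and 7199.53 is covered: preferential rate Free applies instead.
Duty = $875,250.95 × 0% = $0.00.
Total = $112,277.87 + $2,094.93 + $0.00 = $114,372.80.

$114,372.80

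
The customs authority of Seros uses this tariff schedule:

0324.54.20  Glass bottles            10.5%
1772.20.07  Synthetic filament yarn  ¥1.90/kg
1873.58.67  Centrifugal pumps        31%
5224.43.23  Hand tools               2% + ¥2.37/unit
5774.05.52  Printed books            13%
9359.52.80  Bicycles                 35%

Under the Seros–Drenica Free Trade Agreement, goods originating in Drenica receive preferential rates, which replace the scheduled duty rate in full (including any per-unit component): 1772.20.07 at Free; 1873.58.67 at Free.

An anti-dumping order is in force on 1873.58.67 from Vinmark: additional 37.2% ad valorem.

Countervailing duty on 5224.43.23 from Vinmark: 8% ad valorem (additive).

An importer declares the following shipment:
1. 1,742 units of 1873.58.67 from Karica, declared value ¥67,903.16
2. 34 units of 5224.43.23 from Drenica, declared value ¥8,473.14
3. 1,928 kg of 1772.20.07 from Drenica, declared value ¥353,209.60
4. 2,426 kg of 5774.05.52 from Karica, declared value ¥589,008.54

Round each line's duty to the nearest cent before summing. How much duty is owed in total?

Line 1 (1873.58.67, Karica, 1,742 units, ¥67,903.16):
Base rate for 1873.58.67 is 31%.
1873.58.67 has an FTA preferential rate, but origin Karica is not Drenica; base rate stands.
The additional-duty order on 1873.58.67 targets Vinmark, not Karica; it does not apply.
Duty = ¥67,903.16 × 31% = ¥21,049.98.
Line 2 (5224.43.23, Drenica, 34 units, ¥8,473.14):
Base rate for 5224.43.23 is 2% + ¥2.37/unit.
Origin Drenica is the FTA partner but 5224.43.23 is not on the preference list; base rate stands.
The additional-duty order on 5224.43.23 targets Vinmark, not Drenica; it does not apply.
Duty = ¥8,473.14 × 2% + 34 × ¥2.37 = ¥250.04.
Line 3 (1772.20.07, Drenica, 1,928 kg, ¥353,209.60):
Base rate for 1772.20.07 is ¥1.90/kg.
Origin Drenica qualifies under the Seros–Drenica agreement and 1772.20.07 is covered: preferential rate Free applies instead.
Duty = ¥353,209.60 × 0% = ¥0.00.
Line 4 (5774.05.52, Karica, 2,426 kg, ¥589,008.54):
Base rate for 5774.05.52 is 13%.
Duty = ¥589,008.54 × 13% = ¥76,571.11.
Total = ¥21,049.98 + ¥250.04 + ¥0.00 + ¥76,571.11 = ¥97,871.13.

¥97,871.13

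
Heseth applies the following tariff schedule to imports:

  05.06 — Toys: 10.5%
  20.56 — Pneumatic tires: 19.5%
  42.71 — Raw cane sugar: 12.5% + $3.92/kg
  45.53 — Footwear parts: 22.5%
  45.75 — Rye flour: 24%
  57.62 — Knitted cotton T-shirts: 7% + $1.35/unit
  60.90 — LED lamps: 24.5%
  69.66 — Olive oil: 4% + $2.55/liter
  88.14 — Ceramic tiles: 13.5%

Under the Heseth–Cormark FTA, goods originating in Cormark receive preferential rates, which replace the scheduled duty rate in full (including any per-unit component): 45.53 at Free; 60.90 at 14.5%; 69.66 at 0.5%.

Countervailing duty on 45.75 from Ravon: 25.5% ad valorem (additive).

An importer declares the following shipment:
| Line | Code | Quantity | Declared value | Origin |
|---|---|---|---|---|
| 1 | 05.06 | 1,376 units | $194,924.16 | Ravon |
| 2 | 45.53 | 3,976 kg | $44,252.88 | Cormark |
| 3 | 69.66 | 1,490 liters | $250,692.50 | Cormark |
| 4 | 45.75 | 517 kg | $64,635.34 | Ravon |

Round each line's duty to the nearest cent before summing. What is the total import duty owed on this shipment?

Line 1 (05.06, Ravon, 1,376 units, $194,924.16):
Base rate for 05.06 is 10.5%.
Duty = $194,924.16 × 10.5% = $20,467.04.
Line 2 (45.53, Cormark, 3,976 kg, $44,252.88):
Base rate for 45.53 is 22.5%.
Origin Cormark qualifies under the Heseth–Cormark agreement and 45.53 is covered: preferential rate Free applies instead.
Duty = $44,252.88 × 0% = $0.00.
Line 3 (69.66, Cormark, 1,490 liters, $250,692.50):
Base rate for 69.66 is 4% + $2.55/liter.
Origin Cormark qualifies under the Heseth–Cormark agreement and 69.66 is covered: preferential rate 0.5% applies instead.
Duty = $250,692.50 × 0.5% = $1,253.46.
Line 4 (45.75, Ravon, 517 kg, $64,635.34):
Base rate for 45.75 is 24%.
Additional duty on 45.75 from Ravon: +25.5%. Applied ad valorem rate: 24% + 25.5% = 49.5%.
Duty = $64,635.34 × 49.5% = $31,994.49.
Total = $20,467.04 + $0.00 + $1,253.46 + $31,994.49 = $53,714.99.

$53,714.99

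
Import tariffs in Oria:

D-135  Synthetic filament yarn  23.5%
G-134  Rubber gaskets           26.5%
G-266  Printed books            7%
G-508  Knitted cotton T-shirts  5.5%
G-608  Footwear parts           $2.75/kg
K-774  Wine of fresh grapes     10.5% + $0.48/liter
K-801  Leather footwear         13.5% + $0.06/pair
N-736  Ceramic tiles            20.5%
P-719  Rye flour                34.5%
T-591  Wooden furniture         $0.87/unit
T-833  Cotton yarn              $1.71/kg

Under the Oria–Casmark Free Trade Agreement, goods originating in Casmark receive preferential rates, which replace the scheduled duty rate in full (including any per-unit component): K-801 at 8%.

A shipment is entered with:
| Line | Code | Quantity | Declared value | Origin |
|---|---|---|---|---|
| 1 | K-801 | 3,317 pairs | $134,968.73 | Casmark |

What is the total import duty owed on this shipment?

Line 1 (K-801, Casmark, 3,317 pairs, $134,968.73):
Base rate for K-801 is 13.5% + $0.06/pair.
Origin Casmark qualifies under the Oria–Casmark agreement and K-801 is covered: preferential rate 8% applies instead.
Duty = $134,968.73 × 8% = $10,797.50.

$10,797.50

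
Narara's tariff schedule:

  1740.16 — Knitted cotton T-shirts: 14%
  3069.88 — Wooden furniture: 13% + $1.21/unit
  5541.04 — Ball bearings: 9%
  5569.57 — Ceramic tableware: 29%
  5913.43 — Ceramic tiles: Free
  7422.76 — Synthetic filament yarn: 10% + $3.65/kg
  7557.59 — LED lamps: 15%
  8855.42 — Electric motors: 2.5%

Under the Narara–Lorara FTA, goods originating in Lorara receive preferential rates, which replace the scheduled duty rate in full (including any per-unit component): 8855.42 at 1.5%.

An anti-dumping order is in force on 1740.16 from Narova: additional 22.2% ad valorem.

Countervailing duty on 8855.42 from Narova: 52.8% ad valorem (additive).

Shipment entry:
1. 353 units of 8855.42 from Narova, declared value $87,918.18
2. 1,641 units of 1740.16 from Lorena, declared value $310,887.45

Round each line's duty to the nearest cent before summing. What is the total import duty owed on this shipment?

Line 1 (8855.42, Narova, 353 units, $87,918.18):
Base rate for 8855.42 is 2.5%.
8855.42 has an FTA preferential rate, but origin Narova is not Lorara; base rate stands.
Additional duty on 8855.42 from Narova: +52.8%. Applied ad valorem rate: 2.5% + 52.8% = 55.3%.
Duty = $87,918.18 × 55.3% = $48,618.75.
Line 2 (1740.16, Lorena, 1,641 units, $310,887.45):
Base rate for 1740.16 is 14%.
The additional-duty order on 1740.16 targets Narova, not Lorena; it does not apply.
Duty = $310,887.45 × 14% = $43,524.24.
Total = $48,618.75 + $43,524.24 = $92,142.99.

$92,142.99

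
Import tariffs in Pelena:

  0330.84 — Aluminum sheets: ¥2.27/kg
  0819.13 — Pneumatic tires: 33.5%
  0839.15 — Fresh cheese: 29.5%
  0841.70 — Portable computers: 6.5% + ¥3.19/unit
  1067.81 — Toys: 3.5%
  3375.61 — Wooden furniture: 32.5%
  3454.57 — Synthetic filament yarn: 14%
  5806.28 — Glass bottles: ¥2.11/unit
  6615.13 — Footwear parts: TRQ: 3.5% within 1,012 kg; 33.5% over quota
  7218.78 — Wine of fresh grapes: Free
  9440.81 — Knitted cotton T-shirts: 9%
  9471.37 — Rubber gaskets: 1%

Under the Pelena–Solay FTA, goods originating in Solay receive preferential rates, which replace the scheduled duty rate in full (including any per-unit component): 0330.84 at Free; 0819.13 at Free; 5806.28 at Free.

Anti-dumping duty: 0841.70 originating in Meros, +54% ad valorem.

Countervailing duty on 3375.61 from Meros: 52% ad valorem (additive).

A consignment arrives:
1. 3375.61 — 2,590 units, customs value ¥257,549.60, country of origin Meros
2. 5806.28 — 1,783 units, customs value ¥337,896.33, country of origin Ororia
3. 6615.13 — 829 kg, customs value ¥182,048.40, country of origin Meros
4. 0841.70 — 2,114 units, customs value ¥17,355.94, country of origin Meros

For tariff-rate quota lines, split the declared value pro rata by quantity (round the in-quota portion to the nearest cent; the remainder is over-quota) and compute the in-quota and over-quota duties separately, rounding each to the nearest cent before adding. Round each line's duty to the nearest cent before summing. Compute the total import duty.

¥245,007.23

Line 1 (3375.61, Meros, 2,590 units, ¥257,549.60):
Base rate for 3375.61 is 32.5%.
Additional duty on 3375.61 from Meros: +52%. Applied ad valorem rate: 32.5% + 52% = 84.5%.
Duty = ¥257,549.60 × 84.5% = ¥217,629.41.
Line 2 (5806.28, Ororia, 1,783 units, ¥337,896.33):
Base rate for 5806.28 is ¥2.11/unit.
5806.28 has an FTA preferential rate, but origin Ororia is not Solay; base rate stands.
Duty = 1,783 × ¥2.11 = ¥3,762.13.
Line 3 (6615.13, Meros, 829 kg, ¥182,048.40):
Code 6615.13 is under a tariff-rate quota (threshold 1,012 kg). Quantity 829 kg is within the quota, so the in-quota rate 3.5% applies to the full value.
Duty = ¥182,048.40 × 3.5% = ¥6,371.69.
Line 4 (0841.70, Meros, 2,114 units, ¥17,355.94):
Base rate for 0841.70 is 6.5% + ¥3.19/unit.
Additional duty on 0841.70 from Meros: +54%. Applied ad valorem rate: 6.5% + 54% = 60.5%.
Duty = ¥17,355.94 × 60.5% + 2,114 × ¥3.19 = ¥17,244.00.
Total = ¥217,629.41 + ¥3,762.13 + ¥6,371.69 + ¥17,244.00 = ¥245,007.23.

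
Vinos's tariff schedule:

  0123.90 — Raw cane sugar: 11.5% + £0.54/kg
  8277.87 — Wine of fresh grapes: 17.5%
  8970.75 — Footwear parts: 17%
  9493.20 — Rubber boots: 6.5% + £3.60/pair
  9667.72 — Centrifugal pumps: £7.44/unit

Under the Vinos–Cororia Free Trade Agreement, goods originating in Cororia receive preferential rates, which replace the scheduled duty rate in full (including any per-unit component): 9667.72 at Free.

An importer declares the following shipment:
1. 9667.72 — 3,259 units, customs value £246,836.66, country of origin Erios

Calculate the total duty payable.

Line 1 (9667.72, Erios, 3,259 units, £246,836.66):
Base rate for 9667.72 is £7.44/unit.
9667.72 has an FTA preferential rate, but origin Erios is not Cororia; base rate stands.
Duty = 3,259 × £7.44 = £24,246.96.

£24,246.96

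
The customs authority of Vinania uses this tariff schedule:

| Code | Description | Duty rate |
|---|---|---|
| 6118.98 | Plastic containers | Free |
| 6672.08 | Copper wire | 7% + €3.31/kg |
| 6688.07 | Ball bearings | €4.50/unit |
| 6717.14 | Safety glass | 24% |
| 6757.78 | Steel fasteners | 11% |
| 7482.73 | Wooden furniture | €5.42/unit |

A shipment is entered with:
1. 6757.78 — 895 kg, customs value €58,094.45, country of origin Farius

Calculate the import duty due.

€6,390.39

Line 1 (6757.78, Farius, 895 kg, €58,094.45):
Base rate for 6757.78 is 11%.
Duty = €58,094.45 × 11% = €6,390.39.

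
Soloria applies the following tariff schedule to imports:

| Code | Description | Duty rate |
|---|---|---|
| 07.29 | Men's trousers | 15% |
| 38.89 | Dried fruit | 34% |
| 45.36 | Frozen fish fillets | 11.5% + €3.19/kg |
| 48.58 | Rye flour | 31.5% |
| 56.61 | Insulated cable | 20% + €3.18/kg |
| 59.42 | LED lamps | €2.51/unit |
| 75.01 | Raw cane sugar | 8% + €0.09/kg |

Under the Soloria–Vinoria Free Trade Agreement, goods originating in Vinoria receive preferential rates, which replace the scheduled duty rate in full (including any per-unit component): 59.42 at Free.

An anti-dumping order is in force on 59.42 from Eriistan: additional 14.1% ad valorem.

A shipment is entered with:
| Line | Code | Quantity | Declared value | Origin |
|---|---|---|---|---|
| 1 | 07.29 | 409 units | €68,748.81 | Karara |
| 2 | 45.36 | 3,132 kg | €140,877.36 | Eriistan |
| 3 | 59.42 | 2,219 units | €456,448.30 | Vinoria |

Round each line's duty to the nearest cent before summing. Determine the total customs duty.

Line 1 (07.29, Karara, 409 units, €68,748.81):
Base rate for 07.29 is 15%.
Duty = €68,748.81 × 15% = €10,312.32.
Line 2 (45.36, Eriistan, 3,132 kg, €140,877.36):
Base rate for 45.36 is 11.5% + €3.19/kg.
Duty = €140,877.36 × 11.5% + 3,132 × €3.19 = €26,191.98.
Line 3 (59.42, Vinoria, 2,219 units, €456,448.30):
Base rate for 59.42 is €2.51/unit.
Origin Vinoria qualifies under the Soloria–Vinoria agreement and 59.42 is covered: preferential rate Free applies instead.
The additional-duty order on 59.42 targets Eriistan, not Vinoria; it does not apply.
Duty = €456,448.30 × 0% = €0.00.
Total = €10,312.32 + €26,191.98 + €0.00 = €36,504.30.

€36,504.30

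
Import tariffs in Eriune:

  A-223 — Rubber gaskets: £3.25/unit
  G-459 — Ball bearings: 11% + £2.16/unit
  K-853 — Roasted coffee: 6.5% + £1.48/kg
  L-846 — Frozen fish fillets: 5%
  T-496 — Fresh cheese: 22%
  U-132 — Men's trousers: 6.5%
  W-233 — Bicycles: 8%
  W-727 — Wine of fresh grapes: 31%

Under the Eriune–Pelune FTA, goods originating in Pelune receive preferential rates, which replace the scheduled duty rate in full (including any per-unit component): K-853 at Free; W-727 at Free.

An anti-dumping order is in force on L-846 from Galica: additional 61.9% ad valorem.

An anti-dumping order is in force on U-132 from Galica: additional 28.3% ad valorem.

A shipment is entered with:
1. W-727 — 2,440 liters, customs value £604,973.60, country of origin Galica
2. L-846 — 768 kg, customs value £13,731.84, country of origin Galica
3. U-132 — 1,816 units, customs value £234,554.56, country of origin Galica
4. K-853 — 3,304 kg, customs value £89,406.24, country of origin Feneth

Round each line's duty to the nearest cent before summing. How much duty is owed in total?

£289,054.74

Line 1 (W-727, Galica, 2,440 liters, £604,973.60):
Base rate for W-727 is 31%.
W-727 has an FTA preferential rate, but origin Galica is not Pelune; base rate stands.
Duty = £604,973.60 × 31% = £187,541.82.
Line 2 (L-846, Galica, 768 kg, £13,731.84):
Base rate for L-846 is 5%.
Additional duty on L-846 from Galica: +61.9%. Applied ad valorem rate: 5% + 61.9% = 66.9%.
Duty = £13,731.84 × 66.9% = £9,186.60.
Line 3 (U-132, Galica, 1,816 units, £234,554.56):
Base rate for U-132 is 6.5%.
Additional duty on U-132 from Galica: +28.3%. Applied ad valorem rate: 6.5% + 28.3% = 34.8%.
Duty = £234,554.56 × 34.8% = £81,624.99.
Line 4 (K-853, Feneth, 3,304 kg, £89,406.24):
Base rate for K-853 is 6.5% + £1.48/kg.
K-853 has an FTA preferential rate, but origin Feneth is not Pelune; base rate stands.
Duty = £89,406.24 × 6.5% + 3,304 × £1.48 = £10,701.33.
Total = £187,541.82 + £9,186.60 + £81,624.99 + £10,701.33 = £289,054.74.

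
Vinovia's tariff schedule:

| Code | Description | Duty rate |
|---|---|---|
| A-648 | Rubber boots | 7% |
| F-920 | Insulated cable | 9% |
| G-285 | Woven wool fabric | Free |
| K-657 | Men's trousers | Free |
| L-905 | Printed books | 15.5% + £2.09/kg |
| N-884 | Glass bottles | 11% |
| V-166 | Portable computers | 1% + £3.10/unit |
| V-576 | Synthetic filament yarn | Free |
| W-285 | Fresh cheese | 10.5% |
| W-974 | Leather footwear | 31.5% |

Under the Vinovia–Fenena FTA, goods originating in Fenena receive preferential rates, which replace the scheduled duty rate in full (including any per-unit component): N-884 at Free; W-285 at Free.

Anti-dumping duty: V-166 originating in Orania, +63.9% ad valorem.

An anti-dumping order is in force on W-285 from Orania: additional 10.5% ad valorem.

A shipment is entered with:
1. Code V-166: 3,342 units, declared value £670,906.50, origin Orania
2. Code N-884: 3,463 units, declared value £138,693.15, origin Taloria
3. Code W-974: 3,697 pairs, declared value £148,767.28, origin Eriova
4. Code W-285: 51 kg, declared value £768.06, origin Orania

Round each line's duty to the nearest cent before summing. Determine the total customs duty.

Line 1 (V-166, Orania, 3,342 units, £670,906.50):
Base rate for V-166 is 1% + £3.10/unit.
Additional duty on V-166 from Orania: +63.9%. Applied ad valorem rate: 1% + 63.9% = 64.9%.
Duty = £670,906.50 × 64.9% + 3,342 × £3.10 = £445,778.52.
Line 2 (N-884, Taloria, 3,463 units, £138,693.15):
Base rate for N-884 is 11%.
N-884 has an FTA preferential rate, but origin Taloria is not Fenena; base rate stands.
Duty = £138,693.15 × 11% = £15,256.25.
Line 3 (W-974, Eriova, 3,697 pairs, £148,767.28):
Base rate for W-974 is 31.5%.
Duty = £148,767.28 × 31.5% = £46,861.69.
Line 4 (W-285, Orania, 51 kg, £768.06):
Base rate for W-285 is 10.5%.
W-285 has an FTA preferential rate, but origin Orania is not Fenena; base rate stands.
Additional duty on W-285 from Orania: +10.5%. Applied ad valorem rate: 10.5% + 10.5% = 21%.
Duty = £768.06 × 21% = £161.29.
Total = £445,778.52 + £15,256.25 + £46,861.69 + £161.29 = £508,057.75.

£508,057.75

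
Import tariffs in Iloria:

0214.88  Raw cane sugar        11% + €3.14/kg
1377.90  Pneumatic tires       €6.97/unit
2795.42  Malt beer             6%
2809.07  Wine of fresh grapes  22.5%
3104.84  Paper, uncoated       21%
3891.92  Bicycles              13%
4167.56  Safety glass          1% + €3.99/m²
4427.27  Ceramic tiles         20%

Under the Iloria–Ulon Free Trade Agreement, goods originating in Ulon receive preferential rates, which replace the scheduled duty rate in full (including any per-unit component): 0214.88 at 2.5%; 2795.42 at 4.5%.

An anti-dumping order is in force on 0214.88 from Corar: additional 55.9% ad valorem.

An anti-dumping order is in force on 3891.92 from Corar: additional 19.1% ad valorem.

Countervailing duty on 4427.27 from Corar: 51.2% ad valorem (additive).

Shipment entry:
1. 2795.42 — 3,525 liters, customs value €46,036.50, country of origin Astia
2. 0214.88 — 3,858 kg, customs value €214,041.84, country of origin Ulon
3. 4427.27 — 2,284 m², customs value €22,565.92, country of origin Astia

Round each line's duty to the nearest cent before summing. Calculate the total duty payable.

Line 1 (2795.42, Astia, 3,525 liters, €46,036.50):
Base rate for 2795.42 is 6%.
2795.42 has an FTA preferential rate, but origin Astia is not Ulon; base rate stands.
Duty = €46,036.50 × 6% = €2,762.19.
Line 2 (0214.88, Ulon, 3,858 kg, €214,041.84):
Base rate for 0214.88 is 11% + €3.14/kg.
Origin Ulon qualifies under the Iloria–Ulon agreement and 0214.88 is covered: preferential rate 2.5% applies instead.
The additional-duty order on 0214.88 targets Corar, not Ulon; it does not apply.
Duty = €214,041.84 × 2.5% = €5,351.05.
Line 3 (4427.27, Astia, 2,284 m², €22,565.92):
Base rate for 4427.27 is 20%.
The additional-duty order on 4427.27 targets Corar, not Astia; it does not apply.
Duty = €22,565.92 × 20% = €4,513.18.
Total = €2,762.19 + €5,351.05 + €4,513.18 = €12,626.42.

€12,626.42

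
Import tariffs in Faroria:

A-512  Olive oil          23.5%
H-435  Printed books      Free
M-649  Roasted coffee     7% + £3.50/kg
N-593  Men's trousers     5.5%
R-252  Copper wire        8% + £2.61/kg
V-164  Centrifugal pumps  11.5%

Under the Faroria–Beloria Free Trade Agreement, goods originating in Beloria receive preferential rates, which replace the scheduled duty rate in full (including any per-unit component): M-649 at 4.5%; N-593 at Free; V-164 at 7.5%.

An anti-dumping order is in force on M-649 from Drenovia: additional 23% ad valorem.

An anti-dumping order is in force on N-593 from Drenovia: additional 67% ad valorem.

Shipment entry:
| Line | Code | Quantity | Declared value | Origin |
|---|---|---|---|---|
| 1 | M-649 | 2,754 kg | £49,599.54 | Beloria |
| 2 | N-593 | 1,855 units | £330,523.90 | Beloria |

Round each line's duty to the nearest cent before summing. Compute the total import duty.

£2,231.98

Line 1 (M-649, Beloria, 2,754 kg, £49,599.54):
Base rate for M-649 is 7% + £3.50/kg.
Origin Beloria qualifies under the Faroria–Beloria agreement and M-649 is covered: preferential rate 4.5% applies instead.
The additional-duty order on M-649 targets Drenovia, not Beloria; it does not apply.
Duty = £49,599.54 × 4.5% = £2,231.98.
Line 2 (N-593, Beloria, 1,855 units, £330,523.90):
Base rate for N-593 is 5.5%.
Origin Beloria qualifies under the Faroria–Beloria agreement and N-593 is covered: preferential rate Free applies instead.
The additional-duty order on N-593 targets Drenovia, not Beloria; it does not apply.
Duty = £330,523.90 × 0% = £0.00.
Total = £2,231.98 + £0.00 = £2,231.98.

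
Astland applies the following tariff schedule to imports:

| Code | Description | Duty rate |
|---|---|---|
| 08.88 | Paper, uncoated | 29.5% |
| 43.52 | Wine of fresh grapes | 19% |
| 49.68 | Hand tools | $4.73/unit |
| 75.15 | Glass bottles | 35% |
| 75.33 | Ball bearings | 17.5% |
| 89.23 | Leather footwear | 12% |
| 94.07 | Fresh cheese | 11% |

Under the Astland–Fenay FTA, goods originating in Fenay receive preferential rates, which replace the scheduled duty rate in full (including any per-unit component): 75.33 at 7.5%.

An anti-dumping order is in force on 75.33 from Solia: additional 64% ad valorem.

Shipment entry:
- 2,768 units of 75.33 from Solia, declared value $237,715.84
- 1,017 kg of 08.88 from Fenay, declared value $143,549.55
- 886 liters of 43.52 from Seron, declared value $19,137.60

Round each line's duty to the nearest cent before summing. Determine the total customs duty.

Line 1 (75.33, Solia, 2,768 units, $237,715.84):
Base rate for 75.33 is 17.5%.
75.33 has an FTA preferential rate, but origin Solia is not Fenay; base rate stands.
Additional duty on 75.33 from Solia: +64%. Applied ad valorem rate: 17.5% + 64% = 81.5%.
Duty = $237,715.84 × 81.5% = $193,738.41.
Line 2 (08.88, Fenay, 1,017 kg, $143,549.55):
Base rate for 08.88 is 29.5%.
Origin Fenay is the FTA partner but 08.88 is not on the preference list; base rate stands.
Duty = $143,549.55 × 29.5% = $42,347.12.
Line 3 (43.52, Seron, 886 liters, $19,137.60):
Base rate for 43.52 is 19%.
Duty = $19,137.60 × 19% = $3,636.14.
Total = $193,738.41 + $42,347.12 + $3,636.14 = $239,721.67.

$239,721.67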